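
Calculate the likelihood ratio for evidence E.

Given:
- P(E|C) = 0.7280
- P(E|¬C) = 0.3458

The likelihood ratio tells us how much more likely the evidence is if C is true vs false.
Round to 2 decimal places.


Likelihood Ratio (LR) = P(E|C) / P(E|¬C)

LR = 0.7280 / 0.3458
   = 2.11

The evidence is 2.11 times more likely if C is true than if C is false.
Since LR > 1, the evidence supports C over ¬C.


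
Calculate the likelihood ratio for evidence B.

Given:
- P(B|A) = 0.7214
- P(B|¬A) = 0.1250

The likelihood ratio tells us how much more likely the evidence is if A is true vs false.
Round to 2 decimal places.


Likelihood Ratio (LR) = P(B|A) / P(B|¬A)

LR = 0.7214 / 0.1250
   = 5.77

The evidence is 5.77 times more likely if A is true than if A is false.
LR > 1, so observing B raises the odds in favor of A.


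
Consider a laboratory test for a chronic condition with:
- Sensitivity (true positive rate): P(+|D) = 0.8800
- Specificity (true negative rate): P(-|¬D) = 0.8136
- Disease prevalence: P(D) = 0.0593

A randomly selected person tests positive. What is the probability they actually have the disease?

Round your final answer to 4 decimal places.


Let D = has disease, + = positive test

Given:
- P(D) = 0.0593 (prevalence)
- P(+|D) = 0.8800 (sensitivity)
- P(-|¬D) = 0.8136 (specificity)
- P(+|¬D) = 0.1864 (false positive rate = 1 - specificity)

Step 1: Find P(+)
P(+) = P(+|D)P(D) + P(+|¬D)P(¬D)
     = 0.8800 × 0.0593 + 0.1864 × 0.9407
     = 0.05218400 + 0.17534648
     = 0.22753048

Step 2: Apply Bayes' theorem for P(D|+)
P(D|+) = P(+|D)P(D) / P(+)
       = 0.05218400 / 0.22753048
       = 0.2293


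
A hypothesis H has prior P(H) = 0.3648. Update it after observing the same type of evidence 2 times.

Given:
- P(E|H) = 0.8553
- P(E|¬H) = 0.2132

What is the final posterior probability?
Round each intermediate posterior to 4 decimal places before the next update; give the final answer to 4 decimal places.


Sequential Bayesian updating:

Initial prior: P(H) = 0.3648

Update 1:
  P(E) = 0.8553 × 0.3648 + 0.2132 × 0.6352 = 0.31201344 + 0.13542464 = 0.44743808
  P(H|E) = 0.31201344 / 0.44743808 = 0.6973

Update 2:
  P(E) = 0.8553 × 0.6973 + 0.2132 × 0.3027 = 0.59640069 + 0.06453564 = 0.66093633
  P(H|E) = 0.59640069 / 0.66093633 = 0.9024

Final posterior: 0.9024


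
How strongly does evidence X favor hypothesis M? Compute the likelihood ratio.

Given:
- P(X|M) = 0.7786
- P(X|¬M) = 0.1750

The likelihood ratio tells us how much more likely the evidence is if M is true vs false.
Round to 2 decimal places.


Likelihood Ratio (LR) = P(X|M) / P(X|¬M)

LR = 0.7786 / 0.1750
   = 4.45

The evidence is 4.45 times more likely if M is true than if M is false.
LR > 1, so observing X raises the odds in favor of M.


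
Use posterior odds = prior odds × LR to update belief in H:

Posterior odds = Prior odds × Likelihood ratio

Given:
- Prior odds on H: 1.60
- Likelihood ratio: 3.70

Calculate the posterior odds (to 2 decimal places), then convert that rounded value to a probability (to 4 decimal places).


Step 1: Calculate posterior odds
Posterior odds = Prior odds × LR
               = 1.60 × 3.70
               = 5.92

Step 2: Convert to probability
P(H|E) = Posterior odds / (1 + Posterior odds)
       = 5.92 / (1 + 5.92)
       = 5.92 / 6.92
       = 0.8555

The evidence increased P(H) from 0.6154 to 0.8555.


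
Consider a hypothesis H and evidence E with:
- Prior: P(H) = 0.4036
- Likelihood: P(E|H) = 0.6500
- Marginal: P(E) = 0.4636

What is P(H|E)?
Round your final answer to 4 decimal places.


Using Bayes' theorem:

P(H|E) = P(E|H) × P(H) / P(E)
       = 0.6500 × 0.4036 / 0.4636
       = 0.26234000 / 0.4636
       = 0.5659

The evidence strengthens our belief in H.
Prior: 0.4036 → Posterior: 0.5659


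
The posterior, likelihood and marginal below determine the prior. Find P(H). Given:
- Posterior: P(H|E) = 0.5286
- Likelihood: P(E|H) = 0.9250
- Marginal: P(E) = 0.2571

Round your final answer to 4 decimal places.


From Bayes' theorem: P(H|E) = P(E|H) × P(H) / P(E)

Rearranging for P(H):
P(H) = P(H|E) × P(E) / P(E|H)
     = 0.5286 × 0.2571 / 0.9250
     = 0.13590306 / 0.9250
     = 0.1469


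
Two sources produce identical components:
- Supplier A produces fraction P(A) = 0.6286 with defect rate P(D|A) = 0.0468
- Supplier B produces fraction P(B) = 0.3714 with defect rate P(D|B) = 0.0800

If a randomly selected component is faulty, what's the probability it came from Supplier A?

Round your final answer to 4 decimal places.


Let A = from Supplier A, D = faulty

Given:
- P(A) = 0.6286, P(B) = 0.3714
- P(D|A) = 0.0468, P(D|B) = 0.0800

Step 1: Find P(D)
P(D) = P(D|A)P(A) + P(D|B)P(B)
     = 0.0468 × 0.6286 + 0.0800 × 0.3714
     = 0.02941848 + 0.02971200
     = 0.05913048

Step 2: Apply Bayes' theorem
P(A|D) = P(D|A)P(A) / P(D)
       = 0.02941848 / 0.05913048
       = 0.4975


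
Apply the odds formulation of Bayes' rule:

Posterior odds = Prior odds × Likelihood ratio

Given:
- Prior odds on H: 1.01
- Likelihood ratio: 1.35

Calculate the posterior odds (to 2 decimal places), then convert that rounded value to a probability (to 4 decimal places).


Step 1: Calculate posterior odds
Posterior odds = Prior odds × LR
               = 1.01 × 1.35
               = 1.36

Step 2: Convert to probability
P(H|E) = Posterior odds / (1 + Posterior odds)
       = 1.36 / (1 + 1.36)
       = 1.36 / 2.36
       = 0.5763

The evidence increased P(H) from 0.5025 to 0.5763.


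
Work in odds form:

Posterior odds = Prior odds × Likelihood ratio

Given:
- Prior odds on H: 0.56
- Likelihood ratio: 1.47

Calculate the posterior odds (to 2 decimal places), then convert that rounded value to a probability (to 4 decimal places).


Step 1: Calculate posterior odds
Posterior odds = Prior odds × LR
               = 0.56 × 1.47
               = 0.82

Step 2: Convert to probability
P(H|E) = Posterior odds / (1 + Posterior odds)
       = 0.82 / (1 + 0.82)
       = 0.82 / 1.82
       = 0.4505

The evidence increased P(H) from 0.3590 to 0.4505.


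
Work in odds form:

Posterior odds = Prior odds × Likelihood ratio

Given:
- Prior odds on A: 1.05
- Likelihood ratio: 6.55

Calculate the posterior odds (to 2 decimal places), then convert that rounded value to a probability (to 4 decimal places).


Step 1: Calculate posterior odds
Posterior odds = Prior odds × LR
               = 1.05 × 6.55
               = 6.88

Step 2: Convert to probability
P(A|E) = Posterior odds / (1 + Posterior odds)
       = 6.88 / (1 + 6.88)
       = 6.88 / 7.88
       = 0.8731

The evidence increased P(A) from 0.5122 to 0.8731.


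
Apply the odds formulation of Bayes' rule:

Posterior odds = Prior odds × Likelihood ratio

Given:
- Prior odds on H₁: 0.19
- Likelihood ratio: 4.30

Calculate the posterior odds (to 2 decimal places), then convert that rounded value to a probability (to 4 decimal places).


Step 1: Calculate posterior odds
Posterior odds = Prior odds × LR
               = 0.19 × 4.30
               = 0.82

Step 2: Convert to probability
P(H₁|E) = Posterior odds / (1 + Posterior odds)
       = 0.82 / (1 + 0.82)
       = 0.82 / 1.82
       = 0.4505

The evidence increased P(H₁) from 0.1597 to 0.4505.


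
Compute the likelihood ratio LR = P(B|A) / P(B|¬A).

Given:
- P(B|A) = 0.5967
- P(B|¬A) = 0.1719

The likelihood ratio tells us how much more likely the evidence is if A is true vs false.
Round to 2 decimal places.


Likelihood Ratio (LR) = P(B|A) / P(B|¬A)

LR = 0.5967 / 0.1719
   = 3.47

The evidence is 3.47 times more likely if A is true than if A is false.
Because LR exceeds 1, B is evidence for A.


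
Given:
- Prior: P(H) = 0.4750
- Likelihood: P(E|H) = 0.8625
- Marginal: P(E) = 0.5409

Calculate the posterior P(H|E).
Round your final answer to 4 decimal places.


Using Bayes' theorem:

P(H|E) = P(E|H) × P(H) / P(E)
       = 0.8625 × 0.4750 / 0.5409
       = 0.40968750 / 0.5409
       = 0.7574

The evidence strengthens our belief in H.
Prior: 0.4750 → Posterior: 0.7574


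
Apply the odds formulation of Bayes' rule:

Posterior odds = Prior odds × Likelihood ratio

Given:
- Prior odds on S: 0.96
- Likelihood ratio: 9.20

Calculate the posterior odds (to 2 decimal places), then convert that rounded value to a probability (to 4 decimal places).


Step 1: Calculate posterior odds
Posterior odds = Prior odds × LR
               = 0.96 × 9.20
               = 8.83

Step 2: Convert to probability
P(S|E) = Posterior odds / (1 + Posterior odds)
       = 8.83 / (1 + 8.83)
       = 8.83 / 9.83
       = 0.8983

The evidence increased P(S) from 0.4898 to 0.8983.


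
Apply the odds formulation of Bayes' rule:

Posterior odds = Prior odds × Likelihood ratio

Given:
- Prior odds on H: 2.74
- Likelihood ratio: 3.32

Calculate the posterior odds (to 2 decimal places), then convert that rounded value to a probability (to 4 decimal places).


Step 1: Calculate posterior odds
Posterior odds = Prior odds × LR
               = 2.74 × 3.32
               = 9.10

Step 2: Convert to probability
P(H|E) = Posterior odds / (1 + Posterior odds)
       = 9.10 / (1 + 9.10)
       = 9.10 / 10.10
       = 0.9010

The evidence increased P(H) from 0.7326 to 0.9010.


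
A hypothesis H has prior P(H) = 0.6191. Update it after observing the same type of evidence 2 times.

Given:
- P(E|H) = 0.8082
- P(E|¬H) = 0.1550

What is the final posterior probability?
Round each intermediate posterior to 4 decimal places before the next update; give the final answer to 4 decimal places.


Sequential Bayesian updating:

Initial prior: P(H) = 0.6191

Update 1:
  P(E) = 0.8082 × 0.6191 + 0.1550 × 0.3809 = 0.50035662 + 0.05903950 = 0.55939612
  P(H|E) = 0.50035662 / 0.55939612 = 0.8945

Update 2:
  P(E) = 0.8082 × 0.8945 + 0.1550 × 0.1055 = 0.72293490 + 0.01635250 = 0.73928740
  P(H|E) = 0.72293490 / 0.73928740 = 0.9779

Final posterior: 0.9779


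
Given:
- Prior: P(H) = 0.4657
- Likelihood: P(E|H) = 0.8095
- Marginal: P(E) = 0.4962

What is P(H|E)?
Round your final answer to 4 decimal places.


Using Bayes' theorem:

P(H|E) = P(E|H) × P(H) / P(E)
       = 0.8095 × 0.4657 / 0.4962
       = 0.37698415 / 0.4962
       = 0.7597

The evidence strengthens our belief in H.
Prior: 0.4657 → Posterior: 0.7597


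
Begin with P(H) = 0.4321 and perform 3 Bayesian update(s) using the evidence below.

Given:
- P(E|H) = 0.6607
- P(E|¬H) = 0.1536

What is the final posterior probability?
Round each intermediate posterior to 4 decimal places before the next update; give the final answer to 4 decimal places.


Sequential Bayesian updating:

Initial prior: P(H) = 0.4321

Update 1:
  P(E) = 0.6607 × 0.4321 + 0.1536 × 0.5679 = 0.28548847 + 0.08722944 = 0.37271791
  P(H|E) = 0.28548847 / 0.37271791 = 0.7660

Update 2:
  P(E) = 0.6607 × 0.7660 + 0.1536 × 0.2340 = 0.50609620 + 0.03594240 = 0.54203860
  P(H|E) = 0.50609620 / 0.54203860 = 0.9337

Update 3:
  P(E) = 0.6607 × 0.9337 + 0.1536 × 0.0663 = 0.61689559 + 0.01018368 = 0.62707927
  P(H|E) = 0.61689559 / 0.62707927 = 0.9838

Final posterior: 0.9838


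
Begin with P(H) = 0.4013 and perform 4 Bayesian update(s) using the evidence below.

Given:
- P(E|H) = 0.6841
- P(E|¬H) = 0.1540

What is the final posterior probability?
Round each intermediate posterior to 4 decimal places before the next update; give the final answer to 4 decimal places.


Sequential Bayesian updating:

Initial prior: P(H) = 0.4013

Update 1:
  P(E) = 0.6841 × 0.4013 + 0.1540 × 0.5987 = 0.27452933 + 0.09219980 = 0.36672913
  P(H|E) = 0.27452933 / 0.36672913 = 0.7486

Update 2:
  P(E) = 0.6841 × 0.7486 + 0.1540 × 0.2514 = 0.51211726 + 0.03871560 = 0.55083286
  P(H|E) = 0.51211726 / 0.55083286 = 0.9297

Update 3:
  P(E) = 0.6841 × 0.9297 + 0.1540 × 0.0703 = 0.63600777 + 0.01082620 = 0.64683397
  P(H|E) = 0.63600777 / 0.64683397 = 0.9833

Update 4:
  P(E) = 0.6841 × 0.9833 + 0.1540 × 0.0167 = 0.67267553 + 0.00257180 = 0.67524733
  P(H|E) = 0.67267553 / 0.67524733 = 0.9962

Final posterior: 0.9962


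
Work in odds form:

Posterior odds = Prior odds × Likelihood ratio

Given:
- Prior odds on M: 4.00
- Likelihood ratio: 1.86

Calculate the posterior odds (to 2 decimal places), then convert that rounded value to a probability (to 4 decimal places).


Step 1: Calculate posterior odds
Posterior odds = Prior odds × LR
               = 4.00 × 1.86
               = 7.44

Step 2: Convert to probability
P(M|E) = Posterior odds / (1 + Posterior odds)
       = 7.44 / (1 + 7.44)
       = 7.44 / 8.44
       = 0.8815

The evidence increased P(M) from 0.8000 to 0.8815.


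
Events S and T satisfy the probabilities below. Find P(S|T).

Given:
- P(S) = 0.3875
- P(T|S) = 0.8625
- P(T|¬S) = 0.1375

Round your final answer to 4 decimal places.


Bayes' theorem: P(S|T) = P(T|S) × P(S) / P(T)

Step 1: Calculate P(T) using law of total probability
P(T) = P(T|S)P(S) + P(T|¬S)P(¬S)
     = 0.8625 × 0.3875 + 0.1375 × 0.6125
     = 0.33421875 + 0.08421875
     = 0.41843750

Step 2: Apply Bayes' theorem
P(S|T) = P(T|S) × P(S) / P(T)
       = 0.33421875 / 0.41843750
       = 0.7987


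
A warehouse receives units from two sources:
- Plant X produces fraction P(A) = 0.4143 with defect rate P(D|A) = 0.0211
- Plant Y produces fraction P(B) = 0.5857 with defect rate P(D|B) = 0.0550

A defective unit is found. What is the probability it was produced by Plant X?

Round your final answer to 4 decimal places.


Let A = from Plant X, D = defective

Given:
- P(A) = 0.4143, P(B) = 0.5857
- P(D|A) = 0.0211, P(D|B) = 0.0550

Step 1: Find P(D)
P(D) = P(D|A)P(A) + P(D|B)P(B)
     = 0.0211 × 0.4143 + 0.0550 × 0.5857
     = 0.00874173 + 0.03221350
     = 0.04095523

Step 2: Apply Bayes' theorem
P(A|D) = P(D|A)P(A) / P(D)
       = 0.00874173 / 0.04095523
       = 0.2134


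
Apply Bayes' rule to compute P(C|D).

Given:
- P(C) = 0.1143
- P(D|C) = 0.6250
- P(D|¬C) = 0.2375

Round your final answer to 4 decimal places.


Bayes' theorem: P(C|D) = P(D|C) × P(C) / P(D)

Step 1: Calculate P(D) using law of total probability
P(D) = P(D|C)P(C) + P(D|¬C)P(¬C)
     = 0.6250 × 0.1143 + 0.2375 × 0.8857
     = 0.07143750 + 0.21035375
     = 0.28179125

Step 2: Apply Bayes' theorem
P(C|D) = P(D|C) × P(C) / P(D)
       = 0.07143750 / 0.28179125
       = 0.2535


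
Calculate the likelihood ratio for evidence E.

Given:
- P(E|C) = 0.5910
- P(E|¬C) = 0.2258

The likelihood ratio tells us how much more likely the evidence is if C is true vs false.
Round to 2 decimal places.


Likelihood Ratio (LR) = P(E|C) / P(E|¬C)

LR = 0.5910 / 0.2258
   = 2.62

The evidence is 2.62 times more likely if C is true than if C is false.
Because LR exceeds 1, E is evidence for C.


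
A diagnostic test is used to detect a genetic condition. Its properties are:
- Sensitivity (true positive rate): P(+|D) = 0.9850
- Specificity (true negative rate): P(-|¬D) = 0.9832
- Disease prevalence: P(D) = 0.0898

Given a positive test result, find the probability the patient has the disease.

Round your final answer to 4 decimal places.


Let D = has disease, + = positive test

Given:
- P(D) = 0.0898 (prevalence)
- P(+|D) = 0.9850 (sensitivity)
- P(-|¬D) = 0.9832 (specificity)
- P(+|¬D) = 0.0168 (false positive rate = 1 - specificity)

Step 1: Find P(+)
P(+) = P(+|D)P(D) + P(+|¬D)P(¬D)
     = 0.9850 × 0.0898 + 0.0168 × 0.9102
     = 0.08845300 + 0.01529136
     = 0.10374436

Step 2: Apply Bayes' theorem for P(D|+)
P(D|+) = P(+|D)P(D) / P(+)
       = 0.08845300 / 0.10374436
       = 0.8526


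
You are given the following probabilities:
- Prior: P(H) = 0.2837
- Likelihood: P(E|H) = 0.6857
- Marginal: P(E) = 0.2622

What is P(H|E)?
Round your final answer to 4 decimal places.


Using Bayes' theorem:

P(H|E) = P(E|H) × P(H) / P(E)
       = 0.6857 × 0.2837 / 0.2622
       = 0.19453309 / 0.2622
       = 0.7419

The evidence strengthens our belief in H.
Prior: 0.2837 → Posterior: 0.7419


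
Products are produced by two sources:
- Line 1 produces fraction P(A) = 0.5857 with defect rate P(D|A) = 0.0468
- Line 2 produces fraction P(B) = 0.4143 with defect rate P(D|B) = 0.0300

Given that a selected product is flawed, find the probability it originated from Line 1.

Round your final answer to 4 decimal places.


Let A = from Line 1, D = flawed

Given:
- P(A) = 0.5857, P(B) = 0.4143
- P(D|A) = 0.0468, P(D|B) = 0.0300

Step 1: Find P(D)
P(D) = P(D|A)P(A) + P(D|B)P(B)
     = 0.0468 × 0.5857 + 0.0300 × 0.4143
     = 0.02741076 + 0.01242900
     = 0.03983976

Step 2: Apply Bayes' theorem
P(A|D) = P(D|A)P(A) / P(D)
       = 0.02741076 / 0.03983976
       = 0.6880


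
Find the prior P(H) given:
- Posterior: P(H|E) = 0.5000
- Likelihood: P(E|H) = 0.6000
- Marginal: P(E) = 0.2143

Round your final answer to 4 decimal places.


From Bayes' theorem: P(H|E) = P(E|H) × P(H) / P(E)

Rearranging for P(H):
P(H) = P(H|E) × P(E) / P(E|H)
     = 0.5000 × 0.2143 / 0.6000
     = 0.10715000 / 0.6000
     = 0.1786


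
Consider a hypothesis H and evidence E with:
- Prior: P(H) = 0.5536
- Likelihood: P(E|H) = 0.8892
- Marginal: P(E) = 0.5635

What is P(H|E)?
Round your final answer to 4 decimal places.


Using Bayes' theorem:

P(H|E) = P(E|H) × P(H) / P(E)
       = 0.8892 × 0.5536 / 0.5635
       = 0.49226112 / 0.5635
       = 0.8736

The evidence strengthens our belief in H.
Prior: 0.5536 → Posterior: 0.8736


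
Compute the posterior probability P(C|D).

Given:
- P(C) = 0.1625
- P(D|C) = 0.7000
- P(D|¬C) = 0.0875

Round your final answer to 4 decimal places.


Bayes' theorem: P(C|D) = P(D|C) × P(C) / P(D)

Step 1: Calculate P(D) using law of total probability
P(D) = P(D|C)P(C) + P(D|¬C)P(¬C)
     = 0.7000 × 0.1625 + 0.0875 × 0.8375
     = 0.11375000 + 0.07328125
     = 0.18703125

Step 2: Apply Bayes' theorem
P(C|D) = P(D|C) × P(C) / P(D)
       = 0.11375000 / 0.18703125
       = 0.6082


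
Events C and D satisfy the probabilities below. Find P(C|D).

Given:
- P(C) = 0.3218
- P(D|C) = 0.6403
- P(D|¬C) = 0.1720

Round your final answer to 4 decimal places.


Bayes' theorem: P(C|D) = P(D|C) × P(C) / P(D)

Step 1: Calculate P(D) using law of total probability
P(D) = P(D|C)P(C) + P(D|¬C)P(¬C)
     = 0.6403 × 0.3218 + 0.1720 × 0.6782
     = 0.20604854 + 0.11665040
     = 0.32269894

Step 2: Apply Bayes' theorem
P(C|D) = P(D|C) × P(C) / P(D)
       = 0.20604854 / 0.32269894
       = 0.6385


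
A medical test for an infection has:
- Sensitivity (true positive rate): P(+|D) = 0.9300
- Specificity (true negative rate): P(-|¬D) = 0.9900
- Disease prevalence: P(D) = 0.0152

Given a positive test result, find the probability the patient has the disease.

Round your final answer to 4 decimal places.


Let D = has disease, + = positive test

Given:
- P(D) = 0.0152 (prevalence)
- P(+|D) = 0.9300 (sensitivity)
- P(-|¬D) = 0.9900 (specificity)
- P(+|¬D) = 0.0100 (false positive rate = 1 - specificity)

Step 1: Find P(+)
P(+) = P(+|D)P(D) + P(+|¬D)P(¬D)
     = 0.9300 × 0.0152 + 0.0100 × 0.9848
     = 0.01413600 + 0.00984800
     = 0.02398400

Step 2: Apply Bayes' theorem for P(D|+)
P(D|+) = P(+|D)P(D) / P(+)
       = 0.01413600 / 0.02398400
       = 0.5894


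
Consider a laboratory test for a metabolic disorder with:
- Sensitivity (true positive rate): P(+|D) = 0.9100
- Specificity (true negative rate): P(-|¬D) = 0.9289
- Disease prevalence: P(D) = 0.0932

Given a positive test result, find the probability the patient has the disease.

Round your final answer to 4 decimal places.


Let D = has disease, + = positive test

Given:
- P(D) = 0.0932 (prevalence)
- P(+|D) = 0.9100 (sensitivity)
- P(-|¬D) = 0.9289 (specificity)
- P(+|¬D) = 0.0711 (false positive rate = 1 - specificity)

Step 1: Find P(+)
P(+) = P(+|D)P(D) + P(+|¬D)P(¬D)
     = 0.9100 × 0.0932 + 0.0711 × 0.9068
     = 0.08481200 + 0.06447348
     = 0.14928548

Step 2: Apply Bayes' theorem for P(D|+)
P(D|+) = P(+|D)P(D) / P(+)
       = 0.08481200 / 0.14928548
       = 0.5681


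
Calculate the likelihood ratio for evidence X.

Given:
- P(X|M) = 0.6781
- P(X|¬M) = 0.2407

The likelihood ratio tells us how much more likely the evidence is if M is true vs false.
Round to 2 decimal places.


Likelihood Ratio (LR) = P(X|M) / P(X|¬M)

LR = 0.6781 / 0.2407
   = 2.82

The evidence is 2.82 times more likely if M is true than if M is false.
Because LR exceeds 1, X is evidence for M.


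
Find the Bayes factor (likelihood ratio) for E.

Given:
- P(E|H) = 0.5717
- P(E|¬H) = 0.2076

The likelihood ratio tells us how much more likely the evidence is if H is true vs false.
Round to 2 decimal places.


Likelihood Ratio (LR) = P(E|H) / P(E|¬H)

LR = 0.5717 / 0.2076
   = 2.75

The evidence is 2.75 times more likely if H is true than if H is false.
Since LR > 1, the evidence supports H over ¬H.


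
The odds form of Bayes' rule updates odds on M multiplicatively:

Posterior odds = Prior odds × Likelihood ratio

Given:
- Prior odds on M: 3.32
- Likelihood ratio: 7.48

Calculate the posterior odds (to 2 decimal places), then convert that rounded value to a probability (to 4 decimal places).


Step 1: Calculate posterior odds
Posterior odds = Prior odds × LR
               = 3.32 × 7.48
               = 24.83

Step 2: Convert to probability
P(M|E) = Posterior odds / (1 + Posterior odds)
       = 24.83 / (1 + 24.83)
       = 24.83 / 25.83
       = 0.9613

The evidence increased P(M) from 0.7685 to 0.9613.


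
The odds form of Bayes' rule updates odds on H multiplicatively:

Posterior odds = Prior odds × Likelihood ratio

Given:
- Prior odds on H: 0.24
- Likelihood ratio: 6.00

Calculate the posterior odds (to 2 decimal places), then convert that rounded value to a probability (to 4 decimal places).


Step 1: Calculate posterior odds
Posterior odds = Prior odds × LR
               = 0.24 × 6.00
               = 1.44

Step 2: Convert to probability
P(H|E) = Posterior odds / (1 + Posterior odds)
       = 1.44 / (1 + 1.44)
       = 1.44 / 2.44
       = 0.5902

The evidence increased P(H) from 0.1935 to 0.5902.


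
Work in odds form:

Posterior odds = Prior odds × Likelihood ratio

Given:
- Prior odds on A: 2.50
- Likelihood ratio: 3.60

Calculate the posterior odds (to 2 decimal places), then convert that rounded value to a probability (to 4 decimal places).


Step 1: Calculate posterior odds
Posterior odds = Prior odds × LR
               = 2.50 × 3.60
               = 9.00

Step 2: Convert to probability
P(A|E) = Posterior odds / (1 + Posterior odds)
       = 9.00 / (1 + 9.00)
       = 9.00 / 10.00
       = 0.9000

The evidence increased P(A) from 0.7143 to 0.9000.


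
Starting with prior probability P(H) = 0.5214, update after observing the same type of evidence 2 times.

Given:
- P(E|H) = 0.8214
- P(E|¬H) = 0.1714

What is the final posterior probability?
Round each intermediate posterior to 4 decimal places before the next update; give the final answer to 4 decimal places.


Sequential Bayesian updating:

Initial prior: P(H) = 0.5214

Update 1:
  P(E) = 0.8214 × 0.5214 + 0.1714 × 0.4786 = 0.42827796 + 0.08203204 = 0.51031000
  P(H|E) = 0.42827796 / 0.51031000 = 0.8393

Update 2:
  P(E) = 0.8214 × 0.8393 + 0.1714 × 0.1607 = 0.68940102 + 0.02754398 = 0.71694500
  P(H|E) = 0.68940102 / 0.71694500 = 0.9616

Final posterior: 0.9616


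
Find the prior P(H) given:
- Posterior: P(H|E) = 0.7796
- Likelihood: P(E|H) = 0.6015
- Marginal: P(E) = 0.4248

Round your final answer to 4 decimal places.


From Bayes' theorem: P(H|E) = P(E|H) × P(H) / P(E)

Rearranging for P(H):
P(H) = P(H|E) × P(E) / P(E|H)
     = 0.7796 × 0.4248 / 0.6015
     = 0.33117408 / 0.6015
     = 0.5506


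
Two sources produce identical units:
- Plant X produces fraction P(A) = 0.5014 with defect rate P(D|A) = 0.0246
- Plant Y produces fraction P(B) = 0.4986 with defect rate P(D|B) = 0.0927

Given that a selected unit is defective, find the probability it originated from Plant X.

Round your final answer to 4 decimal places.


Let A = from Plant X, D = defective

Given:
- P(A) = 0.5014, P(B) = 0.4986
- P(D|A) = 0.0246, P(D|B) = 0.0927

Step 1: Find P(D)
P(D) = P(D|A)P(A) + P(D|B)P(B)
     = 0.0246 × 0.5014 + 0.0927 × 0.4986
     = 0.01233444 + 0.04622022
     = 0.05855466

Step 2: Apply Bayes' theorem
P(A|D) = P(D|A)P(A) / P(D)
       = 0.01233444 / 0.05855466
       = 0.2106


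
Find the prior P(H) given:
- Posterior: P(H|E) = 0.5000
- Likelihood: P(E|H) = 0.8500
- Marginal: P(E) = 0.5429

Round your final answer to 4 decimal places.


From Bayes' theorem: P(H|E) = P(E|H) × P(H) / P(E)

Rearranging for P(H):
P(H) = P(H|E) × P(E) / P(E|H)
     = 0.5000 × 0.5429 / 0.8500
     = 0.27145000 / 0.8500
     = 0.3194


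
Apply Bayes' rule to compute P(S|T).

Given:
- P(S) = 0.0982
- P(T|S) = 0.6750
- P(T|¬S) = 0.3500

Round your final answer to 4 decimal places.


Bayes' theorem: P(S|T) = P(T|S) × P(S) / P(T)

Step 1: Calculate P(T) using law of total probability
P(T) = P(T|S)P(S) + P(T|¬S)P(¬S)
     = 0.6750 × 0.0982 + 0.3500 × 0.9018
     = 0.06628500 + 0.31563000
     = 0.38191500

Step 2: Apply Bayes' theorem
P(S|T) = P(T|S) × P(S) / P(T)
       = 0.06628500 / 0.38191500
       = 0.1736


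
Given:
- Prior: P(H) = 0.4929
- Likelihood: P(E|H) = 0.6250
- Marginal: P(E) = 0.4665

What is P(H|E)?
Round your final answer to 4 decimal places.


Using Bayes' theorem:

P(H|E) = P(E|H) × P(H) / P(E)
       = 0.6250 × 0.4929 / 0.4665
       = 0.30806250 / 0.4665
       = 0.6604

The evidence strengthens our belief in H.
Prior: 0.4929 → Posterior: 0.6604


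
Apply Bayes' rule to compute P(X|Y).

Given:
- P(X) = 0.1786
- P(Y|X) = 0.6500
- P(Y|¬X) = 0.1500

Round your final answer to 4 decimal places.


Bayes' theorem: P(X|Y) = P(Y|X) × P(X) / P(Y)

Step 1: Calculate P(Y) using law of total probability
P(Y) = P(Y|X)P(X) + P(Y|¬X)P(¬X)
     = 0.6500 × 0.1786 + 0.1500 × 0.8214
     = 0.11609000 + 0.12321000
     = 0.23930000

Step 2: Apply Bayes' theorem
P(X|Y) = P(Y|X) × P(X) / P(Y)
       = 0.11609000 / 0.23930000
       = 0.4851


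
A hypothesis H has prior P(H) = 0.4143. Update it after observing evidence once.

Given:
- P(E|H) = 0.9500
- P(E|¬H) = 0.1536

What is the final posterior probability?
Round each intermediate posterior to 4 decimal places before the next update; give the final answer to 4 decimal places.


Sequential Bayesian updating:

Initial prior: P(H) = 0.4143

Update 1:
  P(E) = 0.9500 × 0.4143 + 0.1536 × 0.5857 = 0.39358500 + 0.08996352 = 0.48354852
  P(H|E) = 0.39358500 / 0.48354852 = 0.8140

Final posterior: 0.8140


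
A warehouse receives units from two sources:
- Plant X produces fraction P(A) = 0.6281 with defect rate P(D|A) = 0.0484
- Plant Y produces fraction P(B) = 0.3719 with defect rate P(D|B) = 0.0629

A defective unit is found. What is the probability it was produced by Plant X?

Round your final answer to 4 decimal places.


Let A = from Plant X, D = defective

Given:
- P(A) = 0.6281, P(B) = 0.3719
- P(D|A) = 0.0484, P(D|B) = 0.0629

Step 1: Find P(D)
P(D) = P(D|A)P(A) + P(D|B)P(B)
     = 0.0484 × 0.6281 + 0.0629 × 0.3719
     = 0.03040004 + 0.02339251
     = 0.05379255

Step 2: Apply Bayes' theorem
P(A|D) = P(D|A)P(A) / P(D)
       = 0.03040004 / 0.05379255
       = 0.5651


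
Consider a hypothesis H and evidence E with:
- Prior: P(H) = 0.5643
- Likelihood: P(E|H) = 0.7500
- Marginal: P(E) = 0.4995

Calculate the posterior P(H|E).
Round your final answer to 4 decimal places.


Using Bayes' theorem:

P(H|E) = P(E|H) × P(H) / P(E)
       = 0.7500 × 0.5643 / 0.4995
       = 0.42322500 / 0.4995
       = 0.8473

The evidence strengthens our belief in H.
Prior: 0.5643 → Posterior: 0.8473


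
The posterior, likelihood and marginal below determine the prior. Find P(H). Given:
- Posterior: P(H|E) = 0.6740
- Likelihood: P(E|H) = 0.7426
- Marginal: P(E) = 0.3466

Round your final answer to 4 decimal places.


From Bayes' theorem: P(H|E) = P(E|H) × P(H) / P(E)

Rearranging for P(H):
P(H) = P(H|E) × P(E) / P(E|H)
     = 0.6740 × 0.3466 / 0.7426
     = 0.23360840 / 0.7426
     = 0.3146


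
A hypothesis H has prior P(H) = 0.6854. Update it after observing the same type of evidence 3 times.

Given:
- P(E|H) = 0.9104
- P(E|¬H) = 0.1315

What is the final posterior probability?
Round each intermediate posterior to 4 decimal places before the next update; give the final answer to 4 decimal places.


Sequential Bayesian updating:

Initial prior: P(H) = 0.6854

Update 1:
  P(E) = 0.9104 × 0.6854 + 0.1315 × 0.3146 = 0.62398816 + 0.04136990 = 0.66535806
  P(H|E) = 0.62398816 / 0.66535806 = 0.9378

Update 2:
  P(E) = 0.9104 × 0.9378 + 0.1315 × 0.0622 = 0.85377312 + 0.00817930 = 0.86195242
  P(H|E) = 0.85377312 / 0.86195242 = 0.9905

Update 3:
  P(E) = 0.9104 × 0.9905 + 0.1315 × 0.0095 = 0.90175120 + 0.00124925 = 0.90300045
  P(H|E) = 0.90175120 / 0.90300045 = 0.9986

Final posterior: 0.9986


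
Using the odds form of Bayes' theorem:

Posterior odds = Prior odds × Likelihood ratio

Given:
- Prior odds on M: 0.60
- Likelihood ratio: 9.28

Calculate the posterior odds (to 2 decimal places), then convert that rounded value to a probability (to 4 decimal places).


Step 1: Calculate posterior odds
Posterior odds = Prior odds × LR
               = 0.60 × 9.28
               = 5.57

Step 2: Convert to probability
P(M|E) = Posterior odds / (1 + Posterior odds)
       = 5.57 / (1 + 5.57)
       = 5.57 / 6.57
       = 0.8478

The evidence increased P(M) from 0.3750 to 0.8478.


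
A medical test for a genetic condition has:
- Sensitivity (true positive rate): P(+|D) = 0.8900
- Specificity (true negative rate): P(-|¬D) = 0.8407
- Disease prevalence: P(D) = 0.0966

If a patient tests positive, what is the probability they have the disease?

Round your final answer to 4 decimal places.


Let D = has disease, + = positive test

Given:
- P(D) = 0.0966 (prevalence)
- P(+|D) = 0.8900 (sensitivity)
- P(-|¬D) = 0.8407 (specificity)
- P(+|¬D) = 0.1593 (false positive rate = 1 - specificity)

Step 1: Find P(+)
P(+) = P(+|D)P(D) + P(+|¬D)P(¬D)
     = 0.8900 × 0.0966 + 0.1593 × 0.9034
     = 0.08597400 + 0.14391162
     = 0.22988562

Step 2: Apply Bayes' theorem for P(D|+)
P(D|+) = P(+|D)P(D) / P(+)
       = 0.08597400 / 0.22988562
       = 0.3740


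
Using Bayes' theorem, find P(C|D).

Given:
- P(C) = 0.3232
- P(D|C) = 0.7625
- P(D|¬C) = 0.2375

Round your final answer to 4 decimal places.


Bayes' theorem: P(C|D) = P(D|C) × P(C) / P(D)

Step 1: Calculate P(D) using law of total probability
P(D) = P(D|C)P(C) + P(D|¬C)P(¬C)
     = 0.7625 × 0.3232 + 0.2375 × 0.6768
     = 0.24644000 + 0.16074000
     = 0.40718000

Step 2: Apply Bayes' theorem
P(C|D) = P(D|C) × P(C) / P(D)
       = 0.24644000 / 0.40718000
       = 0.6052


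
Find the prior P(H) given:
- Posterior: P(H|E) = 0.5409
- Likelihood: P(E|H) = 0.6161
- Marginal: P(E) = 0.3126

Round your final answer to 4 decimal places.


From Bayes' theorem: P(H|E) = P(E|H) × P(H) / P(E)

Rearranging for P(H):
P(H) = P(H|E) × P(E) / P(E|H)
     = 0.5409 × 0.3126 / 0.6161
     = 0.16908534 / 0.6161
     = 0.2744


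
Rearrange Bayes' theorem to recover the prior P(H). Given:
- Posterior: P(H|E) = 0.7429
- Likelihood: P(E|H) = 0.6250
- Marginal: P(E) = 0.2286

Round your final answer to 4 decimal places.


From Bayes' theorem: P(H|E) = P(E|H) × P(H) / P(E)

Rearranging for P(H):
P(H) = P(H|E) × P(E) / P(E|H)
     = 0.7429 × 0.2286 / 0.6250
     = 0.16982694 / 0.6250
     = 0.2717


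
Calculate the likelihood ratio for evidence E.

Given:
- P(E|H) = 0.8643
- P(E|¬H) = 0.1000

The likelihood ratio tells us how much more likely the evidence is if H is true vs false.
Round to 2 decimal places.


Likelihood Ratio (LR) = P(E|H) / P(E|¬H)

LR = 0.8643 / 0.1000
   = 8.64

The evidence is 8.64 times more likely if H is true than if H is false.
Because LR exceeds 1, E is evidence for H.


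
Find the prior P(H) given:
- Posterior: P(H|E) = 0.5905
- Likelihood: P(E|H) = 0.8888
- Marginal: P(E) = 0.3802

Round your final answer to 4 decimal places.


From Bayes' theorem: P(H|E) = P(E|H) × P(H) / P(E)

Rearranging for P(H):
P(H) = P(H|E) × P(E) / P(E|H)
     = 0.5905 × 0.3802 / 0.8888
     = 0.22450810 / 0.8888
     = 0.2526


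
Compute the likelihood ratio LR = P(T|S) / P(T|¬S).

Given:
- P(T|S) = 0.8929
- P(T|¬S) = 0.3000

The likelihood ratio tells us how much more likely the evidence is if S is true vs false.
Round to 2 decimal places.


Likelihood Ratio (LR) = P(T|S) / P(T|¬S)

LR = 0.8929 / 0.3000
   = 2.98

The evidence is 2.98 times more likely if S is true than if S is false.
LR > 1, so observing T raises the odds in favor of S.


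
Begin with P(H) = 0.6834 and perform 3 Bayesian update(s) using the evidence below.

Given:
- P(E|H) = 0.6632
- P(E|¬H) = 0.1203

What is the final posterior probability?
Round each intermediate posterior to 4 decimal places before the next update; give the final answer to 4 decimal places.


Sequential Bayesian updating:

Initial prior: P(H) = 0.6834

Update 1:
  P(E) = 0.6632 × 0.6834 + 0.1203 × 0.3166 = 0.45323088 + 0.03808698 = 0.49131786
  P(H|E) = 0.45323088 / 0.49131786 = 0.9225

Update 2:
  P(E) = 0.6632 × 0.9225 + 0.1203 × 0.0775 = 0.61180200 + 0.00932325 = 0.62112525
  P(H|E) = 0.61180200 / 0.62112525 = 0.9850

Update 3:
  P(E) = 0.6632 × 0.9850 + 0.1203 × 0.0150 = 0.65325200 + 0.00180450 = 0.65505650
  P(H|E) = 0.65325200 / 0.65505650 = 0.9972

Final posterior: 0.9972


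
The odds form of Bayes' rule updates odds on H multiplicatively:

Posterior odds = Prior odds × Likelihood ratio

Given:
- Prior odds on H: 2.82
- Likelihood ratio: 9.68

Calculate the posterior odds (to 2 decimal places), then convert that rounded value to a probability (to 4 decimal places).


Step 1: Calculate posterior odds
Posterior odds = Prior odds × LR
               = 2.82 × 9.68
               = 27.30

Step 2: Convert to probability
P(H|E) = Posterior odds / (1 + Posterior odds)
       = 27.30 / (1 + 27.30)
       = 27.30 / 28.30
       = 0.9647

The evidence increased P(H) from 0.7382 to 0.9647.


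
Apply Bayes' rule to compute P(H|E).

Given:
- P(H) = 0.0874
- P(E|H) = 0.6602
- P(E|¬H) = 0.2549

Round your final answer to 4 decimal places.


Bayes' theorem: P(H|E) = P(E|H) × P(H) / P(E)

Step 1: Calculate P(E) using law of total probability
P(E) = P(E|H)P(H) + P(E|¬H)P(¬H)
     = 0.6602 × 0.0874 + 0.2549 × 0.9126
     = 0.05770148 + 0.23262174
     = 0.29032322

Step 2: Apply Bayes' theorem
P(H|E) = P(E|H) × P(H) / P(E)
       = 0.05770148 / 0.29032322
       = 0.1987


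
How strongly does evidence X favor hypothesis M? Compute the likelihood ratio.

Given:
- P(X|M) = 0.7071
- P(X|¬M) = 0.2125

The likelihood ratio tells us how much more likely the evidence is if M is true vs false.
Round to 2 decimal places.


Likelihood Ratio (LR) = P(X|M) / P(X|¬M)

LR = 0.7071 / 0.2125
   = 3.33

The evidence is 3.33 times more likely if M is true than if M is false.
Since LR > 1, the evidence supports M over ¬M.


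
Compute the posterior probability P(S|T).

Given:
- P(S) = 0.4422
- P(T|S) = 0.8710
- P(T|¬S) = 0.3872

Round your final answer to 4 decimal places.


Bayes' theorem: P(S|T) = P(T|S) × P(S) / P(T)

Step 1: Calculate P(T) using law of total probability
P(T) = P(T|S)P(S) + P(T|¬S)P(¬S)
     = 0.8710 × 0.4422 + 0.3872 × 0.5578
     = 0.38515620 + 0.21598016
     = 0.60113636

Step 2: Apply Bayes' theorem
P(S|T) = P(T|S) × P(S) / P(T)
       = 0.38515620 / 0.60113636
       = 0.6407


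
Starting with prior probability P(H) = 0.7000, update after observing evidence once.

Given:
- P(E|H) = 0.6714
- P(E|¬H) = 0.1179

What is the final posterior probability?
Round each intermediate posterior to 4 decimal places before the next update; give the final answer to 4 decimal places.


Sequential Bayesian updating:

Initial prior: P(H) = 0.7000

Update 1:
  P(E) = 0.6714 × 0.7000 + 0.1179 × 0.3000 = 0.46998000 + 0.03537000 = 0.50535000
  P(H|E) = 0.46998000 / 0.50535000 = 0.9300

Final posterior: 0.9300


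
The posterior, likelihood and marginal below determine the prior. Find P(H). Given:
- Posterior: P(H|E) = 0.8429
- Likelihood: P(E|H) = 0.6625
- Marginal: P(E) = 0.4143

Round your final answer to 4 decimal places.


From Bayes' theorem: P(H|E) = P(E|H) × P(H) / P(E)

Rearranging for P(H):
P(H) = P(H|E) × P(E) / P(E|H)
     = 0.8429 × 0.4143 / 0.6625
     = 0.34921347 / 0.6625
     = 0.5271


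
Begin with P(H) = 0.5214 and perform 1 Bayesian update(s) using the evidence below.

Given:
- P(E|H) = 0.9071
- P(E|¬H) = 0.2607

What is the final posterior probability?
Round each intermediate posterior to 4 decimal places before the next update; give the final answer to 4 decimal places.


Sequential Bayesian updating:

Initial prior: P(H) = 0.5214

Update 1:
  P(E) = 0.9071 × 0.5214 + 0.2607 × 0.4786 = 0.47296194 + 0.12477102 = 0.59773296
  P(H|E) = 0.47296194 / 0.59773296 = 0.7913

Final posterior: 0.7913


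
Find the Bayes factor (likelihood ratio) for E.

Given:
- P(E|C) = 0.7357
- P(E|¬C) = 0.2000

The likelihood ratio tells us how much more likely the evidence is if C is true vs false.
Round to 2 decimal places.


Likelihood Ratio (LR) = P(E|C) / P(E|¬C)

LR = 0.7357 / 0.2000
   = 3.68

The evidence is 3.68 times more likely if C is true than if C is false.
LR > 1, so observing E raises the odds in favor of C.


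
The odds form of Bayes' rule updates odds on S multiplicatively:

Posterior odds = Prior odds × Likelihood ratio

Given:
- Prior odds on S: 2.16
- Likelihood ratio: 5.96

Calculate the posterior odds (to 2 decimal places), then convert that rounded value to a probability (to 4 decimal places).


Step 1: Calculate posterior odds
Posterior odds = Prior odds × LR
               = 2.16 × 5.96
               = 12.87

Step 2: Convert to probability
P(S|E) = Posterior odds / (1 + Posterior odds)
       = 12.87 / (1 + 12.87)
       = 12.87 / 13.87
       = 0.9279

The evidence increased P(S) from 0.6835 to 0.9279.


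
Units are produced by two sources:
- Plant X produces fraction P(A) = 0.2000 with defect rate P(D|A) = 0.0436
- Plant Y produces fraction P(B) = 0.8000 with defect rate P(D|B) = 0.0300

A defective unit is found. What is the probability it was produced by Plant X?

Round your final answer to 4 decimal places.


Let A = from Plant X, D = defective

Given:
- P(A) = 0.2000, P(B) = 0.8000
- P(D|A) = 0.0436, P(D|B) = 0.0300

Step 1: Find P(D)
P(D) = P(D|A)P(A) + P(D|B)P(B)
     = 0.0436 × 0.2000 + 0.0300 × 0.8000
     = 0.00872000 + 0.02400000
     = 0.03272000

Step 2: Apply Bayes' theorem
P(A|D) = P(D|A)P(A) / P(D)
       = 0.00872000 / 0.03272000
       = 0.2665


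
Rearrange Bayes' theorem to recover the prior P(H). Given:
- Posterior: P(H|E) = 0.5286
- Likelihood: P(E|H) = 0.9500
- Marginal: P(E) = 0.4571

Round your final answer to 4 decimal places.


From Bayes' theorem: P(H|E) = P(E|H) × P(H) / P(E)

Rearranging for P(H):
P(H) = P(H|E) × P(E) / P(E|H)
     = 0.5286 × 0.4571 / 0.9500
     = 0.24162306 / 0.9500
     = 0.2543


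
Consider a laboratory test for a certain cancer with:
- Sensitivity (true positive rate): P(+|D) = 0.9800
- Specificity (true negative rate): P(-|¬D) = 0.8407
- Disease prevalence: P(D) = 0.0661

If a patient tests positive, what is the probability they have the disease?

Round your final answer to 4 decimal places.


Let D = has disease, + = positive test

Given:
- P(D) = 0.0661 (prevalence)
- P(+|D) = 0.9800 (sensitivity)
- P(-|¬D) = 0.8407 (specificity)
- P(+|¬D) = 0.1593 (false positive rate = 1 - specificity)

Step 1: Find P(+)
P(+) = P(+|D)P(D) + P(+|¬D)P(¬D)
     = 0.9800 × 0.0661 + 0.1593 × 0.9339
     = 0.06477800 + 0.14877027
     = 0.21354827

Step 2: Apply Bayes' theorem for P(D|+)
P(D|+) = P(+|D)P(D) / P(+)
       = 0.06477800 / 0.21354827
       = 0.3033


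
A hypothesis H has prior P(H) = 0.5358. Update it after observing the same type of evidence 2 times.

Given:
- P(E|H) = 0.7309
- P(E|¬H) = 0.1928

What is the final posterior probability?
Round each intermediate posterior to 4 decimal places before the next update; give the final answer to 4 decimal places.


Sequential Bayesian updating:

Initial prior: P(H) = 0.5358

Update 1:
  P(E) = 0.7309 × 0.5358 + 0.1928 × 0.4642 = 0.39161622 + 0.08949776 = 0.48111398
  P(H|E) = 0.39161622 / 0.48111398 = 0.8140

Update 2:
  P(E) = 0.7309 × 0.8140 + 0.1928 × 0.1860 = 0.59495260 + 0.03586080 = 0.63081340
  P(H|E) = 0.59495260 / 0.63081340 = 0.9432

Final posterior: 0.9432
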